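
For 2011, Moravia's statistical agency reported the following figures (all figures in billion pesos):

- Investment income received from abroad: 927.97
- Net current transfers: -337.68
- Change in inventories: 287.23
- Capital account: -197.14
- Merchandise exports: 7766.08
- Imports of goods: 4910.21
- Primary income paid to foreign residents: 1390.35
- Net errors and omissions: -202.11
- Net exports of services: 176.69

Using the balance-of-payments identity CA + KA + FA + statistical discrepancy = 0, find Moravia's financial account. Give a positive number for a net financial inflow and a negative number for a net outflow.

-1833.25

Goods balance = 7766.08 - 4910.21 = 2855.87
Services balance = 176.69
Trade balance (goods + services) = 2855.87 + 176.69 = 3032.56
Net primary income = 927.97 - 1390.35 = -462.38
Net secondary income = -337.68
Current account = 3032.56 + (-462.38) + (-337.68) = 2232.50
Financial account = -(2232.50 + (-197.14) + (-202.11)) = -1833.25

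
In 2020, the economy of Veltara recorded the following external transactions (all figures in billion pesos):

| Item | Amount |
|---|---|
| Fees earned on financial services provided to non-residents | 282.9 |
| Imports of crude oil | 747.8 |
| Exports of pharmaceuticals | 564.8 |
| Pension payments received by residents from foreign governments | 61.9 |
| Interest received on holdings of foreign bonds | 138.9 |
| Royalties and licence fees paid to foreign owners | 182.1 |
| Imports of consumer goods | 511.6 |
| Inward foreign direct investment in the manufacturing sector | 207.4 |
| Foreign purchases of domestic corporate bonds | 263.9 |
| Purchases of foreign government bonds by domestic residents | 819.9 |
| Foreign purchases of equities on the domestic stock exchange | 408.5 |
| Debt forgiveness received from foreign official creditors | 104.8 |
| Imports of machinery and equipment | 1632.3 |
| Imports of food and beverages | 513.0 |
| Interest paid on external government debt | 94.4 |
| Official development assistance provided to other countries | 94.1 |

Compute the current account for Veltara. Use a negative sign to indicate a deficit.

-2726.8

Goods: -747.8 + 564.8 - 513.0 - 511.6 - 1632.3 = -2839.9
Services: -182.1 + 282.9 = 100.8
Primary income: -94.4 + 138.9 = 44.5
Secondary income: 61.9 - 94.1 = -32.2
Current account = (-2839.9) + 100.8 + 44.5 + (-32.2) = -2726.8
(Excluded from the current account — financial account: inward foreign direct investment in the manufacturing sector 207.4, foreign purchases of domestic corporate bonds 263.9, purchases of foreign government bonds by domestic residents 819.9, foreign purchases of equities on the domestic stock exchange 408.5; capital account: debt forgiveness received from foreign official creditors 104.8.)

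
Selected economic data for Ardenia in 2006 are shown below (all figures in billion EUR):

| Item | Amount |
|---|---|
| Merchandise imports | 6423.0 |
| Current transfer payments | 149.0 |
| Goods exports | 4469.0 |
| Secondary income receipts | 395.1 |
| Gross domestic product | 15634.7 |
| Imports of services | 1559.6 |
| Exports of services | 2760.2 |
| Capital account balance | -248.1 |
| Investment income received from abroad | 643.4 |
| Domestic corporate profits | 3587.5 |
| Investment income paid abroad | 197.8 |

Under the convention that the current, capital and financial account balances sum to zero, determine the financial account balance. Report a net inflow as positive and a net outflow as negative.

Goods balance = 4469.0 - 6423.0 = -1954.0
Services balance = 2760.2 - 1559.6 = 1200.6
Trade balance (goods + services) = -1954.0 + 1200.6 = -753.4
Net primary income = 643.4 - 197.8 = 445.6
Net secondary income = 395.1 - 149.0 = 246.1
Current account = -753.4 + 445.6 + 246.1 = -61.7
Financial account = -(-61.7 + (-248.1)) = 309.8

309.8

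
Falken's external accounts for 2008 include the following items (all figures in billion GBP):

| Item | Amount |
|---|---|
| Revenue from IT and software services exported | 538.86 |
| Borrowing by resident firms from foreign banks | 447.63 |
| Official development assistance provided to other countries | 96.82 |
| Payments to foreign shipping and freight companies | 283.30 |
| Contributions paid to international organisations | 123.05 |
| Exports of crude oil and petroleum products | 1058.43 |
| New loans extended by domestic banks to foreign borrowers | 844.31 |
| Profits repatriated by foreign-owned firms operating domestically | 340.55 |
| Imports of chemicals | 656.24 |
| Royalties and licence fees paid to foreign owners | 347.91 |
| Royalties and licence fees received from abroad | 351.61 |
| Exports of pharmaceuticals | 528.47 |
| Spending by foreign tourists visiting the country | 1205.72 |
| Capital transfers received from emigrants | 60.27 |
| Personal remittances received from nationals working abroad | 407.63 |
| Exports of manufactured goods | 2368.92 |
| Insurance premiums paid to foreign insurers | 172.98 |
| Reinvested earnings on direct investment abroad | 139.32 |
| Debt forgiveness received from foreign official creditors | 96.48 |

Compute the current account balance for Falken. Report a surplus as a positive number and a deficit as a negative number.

Goods: 528.47 + 1058.43 + 2368.92 - 656.24 = 3299.58
Services: -347.91 + 538.86 - 172.98 - 283.30 + 1205.72 + 351.61 = 1292.00
Primary income: -340.55 + 139.32 = -201.23
Secondary income: 407.63 - 123.05 - 96.82 = 187.76
Current account = 3299.58 + 1292.00 + (-201.23) + 187.76 = 4578.11
(Excluded from the current account — financial account: borrowing by resident firms from foreign banks 447.63, new loans extended by domestic banks to foreign borrowers 844.31; capital account: capital transfers received from emigrants 60.27, debt forgiveness received from foreign official creditors 96.48.)

4578.11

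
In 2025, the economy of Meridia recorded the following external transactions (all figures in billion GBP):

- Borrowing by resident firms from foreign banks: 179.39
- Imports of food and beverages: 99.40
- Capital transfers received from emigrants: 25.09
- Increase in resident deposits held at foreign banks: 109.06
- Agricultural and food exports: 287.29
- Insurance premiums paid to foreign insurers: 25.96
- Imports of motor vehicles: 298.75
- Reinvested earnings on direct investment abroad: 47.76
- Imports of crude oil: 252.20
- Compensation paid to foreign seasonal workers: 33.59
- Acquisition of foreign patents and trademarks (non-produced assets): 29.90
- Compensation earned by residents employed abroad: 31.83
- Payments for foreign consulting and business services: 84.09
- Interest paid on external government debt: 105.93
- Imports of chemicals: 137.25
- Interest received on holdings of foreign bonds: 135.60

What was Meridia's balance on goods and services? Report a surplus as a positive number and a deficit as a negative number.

Goods: -137.25 - 252.20 + 287.29 - 298.75 - 99.40 = -500.31
Services: -25.96 - 84.09 = -110.05
Trade balance = -500.31 + (-110.05) = -610.36
(Excluded from the trade balance — financial account: borrowing by resident firms from foreign banks 179.39, increase in resident deposits held at foreign banks 109.06; capital account: capital transfers received from emigrants 25.09, acquisition of foreign patents and trademarks (non-produced assets) 29.90; primary income: reinvested earnings on direct investment abroad 47.76, compensation paid to foreign seasonal workers 33.59, compensation earned by residents employed abroad 31.83, interest paid on external government debt 105.93, interest received on holdings of foreign bonds 135.60.)

-610.36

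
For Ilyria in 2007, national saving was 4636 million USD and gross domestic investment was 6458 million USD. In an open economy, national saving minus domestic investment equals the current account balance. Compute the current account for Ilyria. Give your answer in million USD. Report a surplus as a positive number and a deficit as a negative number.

-1822

CA = S - I = 4636 - 6458 = -1822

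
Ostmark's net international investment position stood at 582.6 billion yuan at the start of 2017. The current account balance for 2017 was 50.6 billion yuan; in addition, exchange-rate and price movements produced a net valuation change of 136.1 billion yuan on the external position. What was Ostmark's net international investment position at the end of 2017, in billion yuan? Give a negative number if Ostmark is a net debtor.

Change in NIIP = current account + net valuation change = 50.6 + 136.1 = 186.7
End-of-year NIIP = 582.6 + 186.7 = 769.3

769.3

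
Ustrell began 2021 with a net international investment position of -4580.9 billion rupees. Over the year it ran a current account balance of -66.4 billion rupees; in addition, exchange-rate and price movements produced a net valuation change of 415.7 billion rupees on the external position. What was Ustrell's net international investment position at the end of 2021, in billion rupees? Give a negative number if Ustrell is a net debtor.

-4231.6

Change in NIIP = current account + net valuation change = -66.4 + 415.7 = 349.3
End-of-year NIIP = -4580.9 + 349.3 = -4231.6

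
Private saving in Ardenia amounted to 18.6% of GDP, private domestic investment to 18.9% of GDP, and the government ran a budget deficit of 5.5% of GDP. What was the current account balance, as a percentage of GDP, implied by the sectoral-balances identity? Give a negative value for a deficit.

-5.8

By the sectoral-balances identity, CA = (S_private - I) + (T - G).
Private balance = 18.6 - 18.9 = -0.3
Government balance (T - G) = -5.5
CA = -0.3 + (-5.5) = -5.8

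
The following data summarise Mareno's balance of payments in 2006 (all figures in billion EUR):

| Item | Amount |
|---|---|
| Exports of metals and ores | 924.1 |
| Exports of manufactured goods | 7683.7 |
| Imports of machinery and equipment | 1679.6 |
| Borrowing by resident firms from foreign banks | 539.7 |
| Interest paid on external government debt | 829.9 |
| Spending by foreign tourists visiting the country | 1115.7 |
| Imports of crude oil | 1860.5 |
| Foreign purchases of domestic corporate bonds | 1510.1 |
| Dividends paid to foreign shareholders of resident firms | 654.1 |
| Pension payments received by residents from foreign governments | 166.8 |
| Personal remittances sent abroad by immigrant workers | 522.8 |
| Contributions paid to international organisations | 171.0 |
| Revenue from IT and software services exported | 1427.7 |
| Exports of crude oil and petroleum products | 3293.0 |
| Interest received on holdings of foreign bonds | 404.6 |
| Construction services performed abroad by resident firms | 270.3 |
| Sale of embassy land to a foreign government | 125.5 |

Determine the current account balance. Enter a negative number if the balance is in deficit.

9568.0

Goods: -1679.6 + 924.1 - 1860.5 + 7683.7 + 3293.0 = 8360.7
Services: 1427.7 + 1115.7 + 270.3 = 2813.7
Primary income: 404.6 - 654.1 - 829.9 = -1079.4
Secondary income: 166.8 - 522.8 - 171.0 = -527.0
Current account = 8360.7 + 2813.7 + (-1079.4) + (-527.0) = 9568.0
(Excluded from the current account — financial account: borrowing by resident firms from foreign banks 539.7, foreign purchases of domestic corporate bonds 1510.1; capital account: sale of embassy land to a foreign government 125.5.)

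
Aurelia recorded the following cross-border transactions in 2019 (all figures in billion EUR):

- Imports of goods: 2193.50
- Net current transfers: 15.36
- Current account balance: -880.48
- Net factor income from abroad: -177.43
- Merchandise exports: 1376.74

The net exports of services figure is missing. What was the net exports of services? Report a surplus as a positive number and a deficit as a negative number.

Current account = goods balance + services balance + net primary income + net secondary income
Sum of the known components = -978.83
Net exports of services = CA - (known components) = -880.48 - (-978.83) = 98.35

98.35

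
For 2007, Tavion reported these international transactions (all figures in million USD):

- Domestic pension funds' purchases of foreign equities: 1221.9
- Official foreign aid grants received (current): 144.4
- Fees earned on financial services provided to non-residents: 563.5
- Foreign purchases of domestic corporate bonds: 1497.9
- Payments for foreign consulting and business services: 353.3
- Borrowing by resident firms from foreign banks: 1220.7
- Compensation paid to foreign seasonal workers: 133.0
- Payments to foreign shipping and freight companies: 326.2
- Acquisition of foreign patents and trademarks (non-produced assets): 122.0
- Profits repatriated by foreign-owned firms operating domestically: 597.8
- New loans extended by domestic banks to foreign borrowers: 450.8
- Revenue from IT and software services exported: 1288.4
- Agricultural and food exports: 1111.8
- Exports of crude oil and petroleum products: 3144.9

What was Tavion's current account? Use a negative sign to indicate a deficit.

4842.7

Goods: 1111.8 + 3144.9 = 4256.7
Services: -326.2 + 563.5 + 1288.4 - 353.3 = 1172.4
Primary income: -597.8 - 133.0 = -730.8
Secondary income: 144.4
Current account = 4256.7 + 1172.4 + (-730.8) + 144.4 = 4842.7
(Excluded from the current account — financial account: domestic pension funds' purchases of foreign equities 1221.9, foreign purchases of domestic corporate bonds 1497.9, borrowing by resident firms from foreign banks 1220.7, new loans extended by domestic banks to foreign borrowers 450.8; capital account: acquisition of foreign patents and trademarks (non-produced assets) 122.0.)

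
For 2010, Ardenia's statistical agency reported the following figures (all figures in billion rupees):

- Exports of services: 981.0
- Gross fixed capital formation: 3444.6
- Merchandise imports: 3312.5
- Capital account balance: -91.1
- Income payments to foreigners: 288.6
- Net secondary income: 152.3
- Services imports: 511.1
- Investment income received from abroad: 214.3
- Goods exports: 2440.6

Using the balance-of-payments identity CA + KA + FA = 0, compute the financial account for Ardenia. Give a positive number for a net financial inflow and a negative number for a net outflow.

415.1

Goods balance = 2440.6 - 3312.5 = -871.9
Services balance = 981.0 - 511.1 = 469.9
Trade balance (goods + services) = -871.9 + 469.9 = -402.0
Net primary income = 214.3 - 288.6 = -74.3
Net secondary income = 152.3
Current account = -402.0 + (-74.3) + 152.3 = -324.0
Financial account = -(-324.0 + (-91.1)) = 415.1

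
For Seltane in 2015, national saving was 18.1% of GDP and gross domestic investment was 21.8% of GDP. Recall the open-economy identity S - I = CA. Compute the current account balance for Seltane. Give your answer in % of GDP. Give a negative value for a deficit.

S - I = CA (net lending to the rest of the world).
CA = S - I = 18.1 - 21.8 = -3.7

-3.7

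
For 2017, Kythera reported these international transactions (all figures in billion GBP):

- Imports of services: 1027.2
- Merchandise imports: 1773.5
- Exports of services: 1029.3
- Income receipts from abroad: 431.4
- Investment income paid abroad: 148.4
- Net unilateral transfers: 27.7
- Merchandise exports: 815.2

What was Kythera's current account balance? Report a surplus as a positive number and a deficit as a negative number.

Goods balance = 815.2 - 1773.5 = -958.3
Services balance = 1029.3 - 1027.2 = 2.1
Trade balance (goods + services) = -958.3 + 2.1 = -956.2
Net primary income = 431.4 - 148.4 = 283.0
Net secondary income = 27.7
Current account = -956.2 + 283.0 + 27.7 = -645.5

-645.5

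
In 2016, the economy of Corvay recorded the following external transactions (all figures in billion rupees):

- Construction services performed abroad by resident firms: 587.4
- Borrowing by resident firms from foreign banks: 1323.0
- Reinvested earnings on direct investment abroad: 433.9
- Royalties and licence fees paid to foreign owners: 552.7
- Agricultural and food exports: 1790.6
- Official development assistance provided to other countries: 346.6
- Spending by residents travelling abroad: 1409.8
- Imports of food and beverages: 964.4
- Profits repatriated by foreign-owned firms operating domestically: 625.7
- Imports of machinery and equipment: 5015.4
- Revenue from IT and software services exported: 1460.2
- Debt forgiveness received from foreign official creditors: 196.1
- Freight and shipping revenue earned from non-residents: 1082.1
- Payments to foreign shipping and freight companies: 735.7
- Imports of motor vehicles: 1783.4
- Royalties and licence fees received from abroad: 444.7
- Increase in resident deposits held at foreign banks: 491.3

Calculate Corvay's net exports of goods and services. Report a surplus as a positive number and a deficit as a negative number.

Goods: 1790.6 - 5015.4 - 964.4 - 1783.4 = -5972.6
Services: -1409.8 - 735.7 + 444.7 + 1460.2 + 1082.1 - 552.7 + 587.4 = 876.2
Trade balance = -5972.6 + 876.2 = -5096.4
(Excluded from the trade balance — financial account: borrowing by resident firms from foreign banks 1323.0, increase in resident deposits held at foreign banks 491.3; primary income: reinvested earnings on direct investment abroad 433.9, profits repatriated by foreign-owned firms operating domestically 625.7; secondary income: official development assistance provided to other countries 346.6; capital account: debt forgiveness received from foreign official creditors 196.1.)

-5096.4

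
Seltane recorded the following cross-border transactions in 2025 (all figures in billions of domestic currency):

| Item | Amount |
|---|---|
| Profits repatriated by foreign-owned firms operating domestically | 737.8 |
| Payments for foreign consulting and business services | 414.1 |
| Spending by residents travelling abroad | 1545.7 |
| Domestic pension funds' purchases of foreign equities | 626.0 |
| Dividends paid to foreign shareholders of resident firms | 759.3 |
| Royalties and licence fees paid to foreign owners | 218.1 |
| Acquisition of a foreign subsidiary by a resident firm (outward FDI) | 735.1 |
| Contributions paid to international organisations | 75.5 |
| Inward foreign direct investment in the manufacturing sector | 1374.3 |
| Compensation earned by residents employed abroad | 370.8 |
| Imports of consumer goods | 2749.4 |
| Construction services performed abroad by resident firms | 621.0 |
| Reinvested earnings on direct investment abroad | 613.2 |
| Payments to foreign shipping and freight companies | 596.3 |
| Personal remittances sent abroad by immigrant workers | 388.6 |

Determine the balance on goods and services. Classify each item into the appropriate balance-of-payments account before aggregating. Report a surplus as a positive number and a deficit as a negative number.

-4902.6

Goods: -2749.4
Services: -218.1 - 1545.7 - 414.1 + 621.0 - 596.3 = -2153.2
Trade balance = -2749.4 + (-2153.2) = -4902.6
(Excluded from the trade balance — primary income: profits repatriated by foreign-owned firms operating domestically 737.8, dividends paid to foreign shareholders of resident firms 759.3, compensation earned by residents employed abroad 370.8, reinvested earnings on direct investment abroad 613.2; financial account: domestic pension funds' purchases of foreign equities 626.0, acquisition of a foreign subsidiary by a resident firm (outward FDI) 735.1, inward foreign direct investment in the manufacturing sector 1374.3; secondary income: contributions paid to international organisations 75.5, personal remittances sent abroad by immigrant workers 388.6.)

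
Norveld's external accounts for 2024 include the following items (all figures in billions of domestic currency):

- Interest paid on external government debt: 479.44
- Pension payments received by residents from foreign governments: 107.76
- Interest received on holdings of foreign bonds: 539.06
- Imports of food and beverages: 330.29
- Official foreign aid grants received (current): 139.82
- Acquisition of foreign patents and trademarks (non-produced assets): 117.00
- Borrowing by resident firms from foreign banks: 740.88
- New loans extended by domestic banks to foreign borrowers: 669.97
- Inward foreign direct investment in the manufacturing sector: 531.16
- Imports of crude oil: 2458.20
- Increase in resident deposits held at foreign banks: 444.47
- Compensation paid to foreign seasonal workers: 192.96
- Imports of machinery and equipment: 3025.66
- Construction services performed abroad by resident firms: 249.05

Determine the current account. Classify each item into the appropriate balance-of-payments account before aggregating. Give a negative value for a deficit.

-5450.86

Goods: -330.29 - 3025.66 - 2458.20 = -5814.15
Services: 249.05
Primary income: -479.44 - 192.96 + 539.06 = -133.34
Secondary income: 139.82 + 107.76 = 247.58
Current account = (-5814.15) + 249.05 + (-133.34) + 247.58 = -5450.86
(Excluded from the current account — capital account: acquisition of foreign patents and trademarks (non-produced assets) 117.00; financial account: borrowing by resident firms from foreign banks 740.88, new loans extended by domestic banks to foreign borrowers 669.97, inward foreign direct investment in the manufacturing sector 531.16, increase in resident deposits held at foreign banks 444.47.)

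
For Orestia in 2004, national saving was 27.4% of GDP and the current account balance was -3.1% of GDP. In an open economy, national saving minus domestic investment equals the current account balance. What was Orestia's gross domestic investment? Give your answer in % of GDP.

I = S - CA = 27.4 - (-3.1) = 30.5

30.5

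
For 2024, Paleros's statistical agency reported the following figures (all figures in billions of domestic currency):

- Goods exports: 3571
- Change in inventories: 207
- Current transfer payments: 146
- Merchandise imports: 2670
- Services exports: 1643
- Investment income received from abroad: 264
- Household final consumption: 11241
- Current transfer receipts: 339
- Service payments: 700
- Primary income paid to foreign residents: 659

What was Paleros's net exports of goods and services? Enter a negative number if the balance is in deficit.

1844

Goods balance = 3571 - 2670 = 901
Services balance = 1643 - 700 = 943
Trade balance (goods + services) = 901 + 943 = 1844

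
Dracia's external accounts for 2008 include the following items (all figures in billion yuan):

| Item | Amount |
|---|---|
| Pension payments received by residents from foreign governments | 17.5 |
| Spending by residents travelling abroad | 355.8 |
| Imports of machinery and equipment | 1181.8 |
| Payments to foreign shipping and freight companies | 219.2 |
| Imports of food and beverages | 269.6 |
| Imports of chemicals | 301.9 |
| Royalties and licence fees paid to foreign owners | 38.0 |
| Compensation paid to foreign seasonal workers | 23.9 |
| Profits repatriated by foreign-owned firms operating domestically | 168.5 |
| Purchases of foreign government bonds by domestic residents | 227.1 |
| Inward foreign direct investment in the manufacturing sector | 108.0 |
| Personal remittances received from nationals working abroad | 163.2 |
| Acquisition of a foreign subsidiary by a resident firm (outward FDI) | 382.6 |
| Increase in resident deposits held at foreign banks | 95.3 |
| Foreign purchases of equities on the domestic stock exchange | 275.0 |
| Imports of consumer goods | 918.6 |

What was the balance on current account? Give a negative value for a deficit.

-3296.6

Goods: -269.6 - 1181.8 - 301.9 - 918.6 = -2671.9
Services: -38.0 - 355.8 - 219.2 = -613.0
Primary income: -168.5 - 23.9 = -192.4
Secondary income: 17.5 + 163.2 = 180.7
Current account = (-2671.9) + (-613.0) + (-192.4) + 180.7 = -3296.6
(Excluded from the current account — financial account: purchases of foreign government bonds by domestic residents 227.1, inward foreign direct investment in the manufacturing sector 108.0, acquisition of a foreign subsidiary by a resident firm (outward FDI) 382.6, increase in resident deposits held at foreign banks 95.3, foreign purchases of equities on the domestic stock exchange 275.0.)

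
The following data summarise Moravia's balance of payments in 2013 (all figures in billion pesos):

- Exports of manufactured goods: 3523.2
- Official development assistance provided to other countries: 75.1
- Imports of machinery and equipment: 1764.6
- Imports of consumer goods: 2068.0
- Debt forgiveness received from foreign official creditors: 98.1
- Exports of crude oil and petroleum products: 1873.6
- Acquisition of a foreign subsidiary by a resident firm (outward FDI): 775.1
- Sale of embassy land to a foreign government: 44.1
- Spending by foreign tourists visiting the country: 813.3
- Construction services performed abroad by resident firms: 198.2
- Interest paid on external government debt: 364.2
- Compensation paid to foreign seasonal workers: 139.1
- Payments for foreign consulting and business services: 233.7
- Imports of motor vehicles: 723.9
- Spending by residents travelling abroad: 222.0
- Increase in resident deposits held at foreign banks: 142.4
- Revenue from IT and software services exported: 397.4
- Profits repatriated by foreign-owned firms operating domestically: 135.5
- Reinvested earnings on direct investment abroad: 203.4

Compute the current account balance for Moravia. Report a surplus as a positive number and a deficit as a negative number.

Goods: 1873.6 + 3523.2 - 723.9 - 2068.0 - 1764.6 = 840.3
Services: 813.3 - 222.0 + 198.2 + 397.4 - 233.7 = 953.2
Primary income: -135.5 - 139.1 - 364.2 + 203.4 = -435.4
Secondary income: -75.1
Current account = 840.3 + 953.2 + (-435.4) + (-75.1) = 1283.0
(Excluded from the current account — capital account: debt forgiveness received from foreign official creditors 98.1, sale of embassy land to a foreign government 44.1; financial account: acquisition of a foreign subsidiary by a resident firm (outward FDI) 775.1, increase in resident deposits held at foreign banks 142.4.)

1283.0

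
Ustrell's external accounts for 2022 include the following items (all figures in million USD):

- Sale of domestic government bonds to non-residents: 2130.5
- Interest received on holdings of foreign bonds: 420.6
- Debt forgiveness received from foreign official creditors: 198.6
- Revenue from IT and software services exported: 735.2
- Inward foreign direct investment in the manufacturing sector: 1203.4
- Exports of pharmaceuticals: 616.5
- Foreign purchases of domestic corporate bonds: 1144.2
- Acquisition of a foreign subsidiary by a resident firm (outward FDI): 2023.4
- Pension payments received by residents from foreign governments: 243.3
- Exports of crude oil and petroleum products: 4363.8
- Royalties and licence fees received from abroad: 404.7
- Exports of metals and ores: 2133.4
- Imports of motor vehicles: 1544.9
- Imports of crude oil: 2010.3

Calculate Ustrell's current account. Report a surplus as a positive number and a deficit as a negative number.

5362.3

Goods: 2133.4 - 2010.3 + 4363.8 + 616.5 - 1544.9 = 3558.5
Services: 404.7 + 735.2 = 1139.9
Primary income: 420.6
Secondary income: 243.3
Current account = 3558.5 + 1139.9 + 420.6 + 243.3 = 5362.3
(Excluded from the current account — financial account: sale of domestic government bonds to non-residents 2130.5, inward foreign direct investment in the manufacturing sector 1203.4, foreign purchases of domestic corporate bonds 1144.2, acquisition of a foreign subsidiary by a resident firm (outward FDI) 2023.4; capital account: debt forgiveness received from foreign official creditors 198.6.)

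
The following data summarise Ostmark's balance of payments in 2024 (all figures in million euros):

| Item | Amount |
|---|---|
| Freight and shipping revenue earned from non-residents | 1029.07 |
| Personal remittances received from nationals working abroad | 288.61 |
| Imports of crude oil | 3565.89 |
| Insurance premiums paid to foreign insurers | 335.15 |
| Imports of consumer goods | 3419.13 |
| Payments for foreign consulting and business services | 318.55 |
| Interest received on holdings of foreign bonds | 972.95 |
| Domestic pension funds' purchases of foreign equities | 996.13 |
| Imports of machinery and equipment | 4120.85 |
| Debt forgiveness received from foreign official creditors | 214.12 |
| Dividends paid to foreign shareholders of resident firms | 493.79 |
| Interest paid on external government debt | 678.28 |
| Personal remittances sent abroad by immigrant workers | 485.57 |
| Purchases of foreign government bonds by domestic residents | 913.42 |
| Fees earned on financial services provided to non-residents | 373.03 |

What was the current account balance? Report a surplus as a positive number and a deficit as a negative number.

Goods: -4120.85 - 3419.13 - 3565.89 = -11105.87
Services: 373.03 - 335.15 + 1029.07 - 318.55 = 748.40
Primary income: -493.79 - 678.28 + 972.95 = -199.12
Secondary income: 288.61 - 485.57 = -196.96
Current account = (-11105.87) + 748.40 + (-199.12) + (-196.96) = -10753.55
(Excluded from the current account — financial account: domestic pension funds' purchases of foreign equities 996.13, purchases of foreign government bonds by domestic residents 913.42; capital account: debt forgiveness received from foreign official creditors 214.12.)

-10753.55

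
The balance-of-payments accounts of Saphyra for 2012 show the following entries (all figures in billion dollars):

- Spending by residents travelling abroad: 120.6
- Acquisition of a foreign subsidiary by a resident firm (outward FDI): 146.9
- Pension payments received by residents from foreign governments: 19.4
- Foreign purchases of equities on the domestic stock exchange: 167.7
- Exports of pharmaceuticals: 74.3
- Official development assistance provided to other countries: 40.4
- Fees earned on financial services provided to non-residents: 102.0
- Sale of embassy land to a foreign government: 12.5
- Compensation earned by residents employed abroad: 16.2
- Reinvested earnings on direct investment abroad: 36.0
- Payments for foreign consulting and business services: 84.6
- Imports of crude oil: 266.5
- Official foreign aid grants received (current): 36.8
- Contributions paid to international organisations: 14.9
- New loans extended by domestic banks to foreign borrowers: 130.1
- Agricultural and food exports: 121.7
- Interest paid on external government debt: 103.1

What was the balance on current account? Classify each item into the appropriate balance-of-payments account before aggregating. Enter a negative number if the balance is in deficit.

Goods: 74.3 + 121.7 - 266.5 = -70.5
Services: -84.6 - 120.6 + 102.0 = -103.2
Primary income: 36.0 - 103.1 + 16.2 = -50.9
Secondary income: -40.4 + 36.8 + 19.4 - 14.9 = 0.9
Current account = (-70.5) + (-103.2) + (-50.9) + 0.9 = -223.7
(Excluded from the current account — financial account: acquisition of a foreign subsidiary by a resident firm (outward FDI) 146.9, foreign purchases of equities on the domestic stock exchange 167.7, new loans extended by domestic banks to foreign borrowers 130.1; capital account: sale of embassy land to a foreign government 12.5.)

-223.7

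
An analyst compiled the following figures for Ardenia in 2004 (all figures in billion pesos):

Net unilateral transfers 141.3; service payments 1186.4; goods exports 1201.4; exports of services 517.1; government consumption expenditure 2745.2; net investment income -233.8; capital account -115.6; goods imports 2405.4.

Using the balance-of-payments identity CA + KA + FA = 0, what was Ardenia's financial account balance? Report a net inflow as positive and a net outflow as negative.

Goods balance = 1201.4 - 2405.4 = -1204.0
Services balance = 517.1 - 1186.4 = -669.3
Trade balance (goods + services) = -1204.0 + (-669.3) = -1873.3
Net primary income = -233.8
Net secondary income = 141.3
Current account = -1873.3 + (-233.8) + 141.3 = -1965.8
Financial account = -(-1965.8 + (-115.6)) = 2081.4

2081.4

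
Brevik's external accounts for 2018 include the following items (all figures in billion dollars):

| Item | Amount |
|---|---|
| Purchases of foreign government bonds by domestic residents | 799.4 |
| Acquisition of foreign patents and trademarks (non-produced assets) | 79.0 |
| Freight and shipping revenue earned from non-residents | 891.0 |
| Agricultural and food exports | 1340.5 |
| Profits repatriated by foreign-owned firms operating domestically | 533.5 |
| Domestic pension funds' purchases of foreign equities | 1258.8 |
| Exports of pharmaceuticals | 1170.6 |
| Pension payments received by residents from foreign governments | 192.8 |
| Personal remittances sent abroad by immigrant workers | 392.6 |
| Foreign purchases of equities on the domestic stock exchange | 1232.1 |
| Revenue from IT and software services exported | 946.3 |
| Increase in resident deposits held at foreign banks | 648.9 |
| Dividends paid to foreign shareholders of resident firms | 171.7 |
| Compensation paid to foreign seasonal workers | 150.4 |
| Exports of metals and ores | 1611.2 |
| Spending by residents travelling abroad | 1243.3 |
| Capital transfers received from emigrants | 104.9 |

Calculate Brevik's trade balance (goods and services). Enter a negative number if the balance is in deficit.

Goods: 1170.6 + 1611.2 + 1340.5 = 4122.3
Services: -1243.3 + 946.3 + 891.0 = 594.0
Trade balance = 4122.3 + 594.0 = 4716.3
(Excluded from the trade balance — financial account: purchases of foreign government bonds by domestic residents 799.4, domestic pension funds' purchases of foreign equities 1258.8, foreign purchases of equities on the domestic stock exchange 1232.1, increase in resident deposits held at foreign banks 648.9; capital account: acquisition of foreign patents and trademarks (non-produced assets) 79.0, capital transfers received from emigrants 104.9; primary income: profits repatriated by foreign-owned firms operating domestically 533.5, dividends paid to foreign shareholders of resident firms 171.7, compensation paid to foreign seasonal workers 150.4; secondary income: pension payments received by residents from foreign governments 192.8, personal remittances sent abroad by immigrant workers 392.6.)

4716.3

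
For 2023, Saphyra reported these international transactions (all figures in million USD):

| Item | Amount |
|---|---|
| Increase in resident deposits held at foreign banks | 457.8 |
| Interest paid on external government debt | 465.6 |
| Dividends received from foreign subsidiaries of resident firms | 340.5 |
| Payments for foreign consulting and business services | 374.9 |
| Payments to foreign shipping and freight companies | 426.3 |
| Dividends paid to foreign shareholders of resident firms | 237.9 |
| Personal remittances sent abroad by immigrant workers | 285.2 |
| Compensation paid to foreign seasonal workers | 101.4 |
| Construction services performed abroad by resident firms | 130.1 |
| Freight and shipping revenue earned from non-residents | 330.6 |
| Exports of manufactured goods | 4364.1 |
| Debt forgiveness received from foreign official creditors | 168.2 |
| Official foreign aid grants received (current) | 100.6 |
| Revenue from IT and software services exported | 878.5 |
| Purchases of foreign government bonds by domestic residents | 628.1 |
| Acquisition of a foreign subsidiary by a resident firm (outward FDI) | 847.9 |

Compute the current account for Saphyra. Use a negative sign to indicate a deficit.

Goods: 4364.1
Services: 878.5 + 330.6 + 130.1 - 374.9 - 426.3 = 538.0
Primary income: -465.6 - 237.9 + 340.5 - 101.4 = -464.4
Secondary income: 100.6 - 285.2 = -184.6
Current account = 4364.1 + 538.0 + (-464.4) + (-184.6) = 4253.1
(Excluded from the current account — financial account: increase in resident deposits held at foreign banks 457.8, purchases of foreign government bonds by domestic residents 628.1, acquisition of a foreign subsidiary by a resident firm (outward FDI) 847.9; capital account: debt forgiveness received from foreign official creditors 168.2.)

4253.1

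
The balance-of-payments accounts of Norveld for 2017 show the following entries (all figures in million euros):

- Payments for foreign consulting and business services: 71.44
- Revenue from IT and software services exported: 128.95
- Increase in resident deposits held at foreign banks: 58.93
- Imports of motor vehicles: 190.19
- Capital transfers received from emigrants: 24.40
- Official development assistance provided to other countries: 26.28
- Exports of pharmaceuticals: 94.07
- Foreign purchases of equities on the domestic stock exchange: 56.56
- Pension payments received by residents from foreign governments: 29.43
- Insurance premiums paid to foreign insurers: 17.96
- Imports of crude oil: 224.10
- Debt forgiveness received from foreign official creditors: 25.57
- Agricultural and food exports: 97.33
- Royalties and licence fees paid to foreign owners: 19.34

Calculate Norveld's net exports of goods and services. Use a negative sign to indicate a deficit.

Goods: 94.07 + 97.33 - 224.10 - 190.19 = -222.89
Services: 128.95 - 17.96 - 71.44 - 19.34 = 20.21
Trade balance = -222.89 + 20.21 = -202.68
(Excluded from the trade balance — financial account: increase in resident deposits held at foreign banks 58.93, foreign purchases of equities on the domestic stock exchange 56.56; capital account: capital transfers received from emigrants 24.40, debt forgiveness received from foreign official creditors 25.57; secondary income: official development assistance provided to other countries 26.28, pension payments received by residents from foreign governments 29.43.)

-202.68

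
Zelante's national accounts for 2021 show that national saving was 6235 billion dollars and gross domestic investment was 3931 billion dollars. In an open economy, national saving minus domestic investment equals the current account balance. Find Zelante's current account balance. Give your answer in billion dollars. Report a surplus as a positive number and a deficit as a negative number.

2304

CA = S - I = 6235 - 3931 = 2304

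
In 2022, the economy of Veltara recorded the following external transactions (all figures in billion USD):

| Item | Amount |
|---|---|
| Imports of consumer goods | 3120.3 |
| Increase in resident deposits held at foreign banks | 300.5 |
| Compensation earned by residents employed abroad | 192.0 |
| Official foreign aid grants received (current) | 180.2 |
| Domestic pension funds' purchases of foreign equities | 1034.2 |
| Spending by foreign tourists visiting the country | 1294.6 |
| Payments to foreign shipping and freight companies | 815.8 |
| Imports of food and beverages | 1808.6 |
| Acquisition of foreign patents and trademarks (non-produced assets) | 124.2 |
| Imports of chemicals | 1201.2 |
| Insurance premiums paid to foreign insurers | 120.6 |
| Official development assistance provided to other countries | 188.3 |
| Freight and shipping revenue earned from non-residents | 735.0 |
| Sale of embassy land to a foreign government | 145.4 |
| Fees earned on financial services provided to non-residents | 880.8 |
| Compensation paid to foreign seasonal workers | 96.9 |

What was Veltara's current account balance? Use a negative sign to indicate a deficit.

Goods: -1201.2 - 3120.3 - 1808.6 = -6130.1
Services: -120.6 + 880.8 - 815.8 + 735.0 + 1294.6 = 1974.0
Primary income: 192.0 - 96.9 = 95.1
Secondary income: 180.2 - 188.3 = -8.1
Current account = (-6130.1) + 1974.0 + 95.1 + (-8.1) = -4069.1
(Excluded from the current account — financial account: increase in resident deposits held at foreign banks 300.5, domestic pension funds' purchases of foreign equities 1034.2; capital account: acquisition of foreign patents and trademarks (non-produced assets) 124.2, sale of embassy land to a foreign government 145.4.)

-4069.1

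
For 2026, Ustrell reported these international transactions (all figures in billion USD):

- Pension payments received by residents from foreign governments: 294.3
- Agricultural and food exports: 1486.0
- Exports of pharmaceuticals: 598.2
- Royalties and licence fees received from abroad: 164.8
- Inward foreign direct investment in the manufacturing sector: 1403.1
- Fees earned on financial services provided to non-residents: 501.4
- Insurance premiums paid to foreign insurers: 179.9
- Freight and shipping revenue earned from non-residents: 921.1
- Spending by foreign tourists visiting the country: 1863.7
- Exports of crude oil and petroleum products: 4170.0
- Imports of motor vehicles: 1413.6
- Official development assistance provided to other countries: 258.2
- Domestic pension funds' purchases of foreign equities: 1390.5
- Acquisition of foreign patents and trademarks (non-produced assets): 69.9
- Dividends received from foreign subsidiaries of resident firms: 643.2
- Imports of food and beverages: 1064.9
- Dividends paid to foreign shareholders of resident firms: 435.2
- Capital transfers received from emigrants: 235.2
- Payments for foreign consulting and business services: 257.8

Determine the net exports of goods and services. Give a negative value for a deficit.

Goods: 598.2 + 4170.0 + 1486.0 - 1064.9 - 1413.6 = 3775.7
Services: -179.9 - 257.8 + 501.4 + 164.8 + 1863.7 + 921.1 = 3013.3
Trade balance = 3775.7 + 3013.3 = 6789.0
(Excluded from the trade balance — secondary income: pension payments received by residents from foreign governments 294.3, official development assistance provided to other countries 258.2; financial account: inward foreign direct investment in the manufacturing sector 1403.1, domestic pension funds' purchases of foreign equities 1390.5; capital account: acquisition of foreign patents and trademarks (non-produced assets) 69.9, capital transfers received from emigrants 235.2; primary income: dividends received from foreign subsidiaries of resident firms 643.2, dividends paid to foreign shareholders of resident firms 435.2.)

6789.0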